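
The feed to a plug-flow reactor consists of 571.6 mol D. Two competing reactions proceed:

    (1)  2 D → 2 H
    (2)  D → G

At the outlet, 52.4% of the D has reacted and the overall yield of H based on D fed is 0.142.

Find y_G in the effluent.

0.382

Yield of H: 2ξ₁ / 571.6 = 0.142 → ξ₁ = 40.58 mol.
Conversion of D: 2ξ₁ + 1ξ₂ = 0.524 × 571.6 = 299.5 → ξ₂ = 218.4 mol.
Outlet amounts (n = n₀ + Σ ν·ξ):
  D: 571.6 − 2(40.58) − 1(218.4) = 272.1
  H: 0 + 2(40.58) = 81.17
  G: 0 + 1(218.4) = 218.4
Total out = 571.6 mol; y_G = 218.4 / 571.6 = 0.382.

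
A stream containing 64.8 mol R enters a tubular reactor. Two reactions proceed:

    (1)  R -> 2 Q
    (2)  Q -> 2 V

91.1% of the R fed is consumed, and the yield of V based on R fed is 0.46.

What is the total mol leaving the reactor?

Conversion of R: R consumed = 1ξ₁ = 0.911 × 64.8 → ξ₁ = 59.03 mol.
Yield of V: 2ξ₂ / 64.8 = 0.46 → ξ₂ = 14.9 mol.
Outlet amounts (n = n₀ + Σ ν·ξ):
  R: 64.8 − 1(59.03) = 5.767
  Q: 0 + 2(59.03) − 1(14.9) = 103.2
  V: 0 + 2(14.9) = 29.81
Total out = 5.767 + 103.2 + 29.81 = 138.7 mol.

139 mol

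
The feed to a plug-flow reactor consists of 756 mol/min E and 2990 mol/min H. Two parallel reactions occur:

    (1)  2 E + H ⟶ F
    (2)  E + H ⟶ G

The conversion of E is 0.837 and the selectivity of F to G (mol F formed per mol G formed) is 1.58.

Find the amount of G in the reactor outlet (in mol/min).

Conversion of E: E consumed = 0.837 × 756 = 632.8 mol/min = 2ξ₁ + 1ξ₂.
Selectivity: 1ξ₁ / (1ξ₂) = 1.58 → ξ₁ = 1.58 ξ₂.
Substitute: (2·1.58 + 1) ξ₂ = 632.8 → ξ₂ = 152.1 mol/min, ξ₁ = 240.3 mol/min.
Outlet amounts (n = n₀ + Σ ν·ξ):
  E: 756 − 2(240.3) − 1(152.1) = 123.2
  H: 2990 − 1(240.3) − 1(152.1) = 2598
  F: 0 + 1(240.3) = 240.3
  G: 0 + 1(152.1) = 152.1

152 mol/min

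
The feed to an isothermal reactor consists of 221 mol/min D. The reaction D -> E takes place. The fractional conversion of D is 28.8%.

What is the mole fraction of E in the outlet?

D reacted = 0.288 × 221 = 63.65 mol/min; ν_D = −1, so ξ = 63.65/1 = 63.65 mol/min.
Outlet amounts (n = n₀ + ν ξ):
  D: 221 − 1(63.65) = 157.4
  E: 0 + 1(63.65) = 63.65
Total out = 221 mol/min; y_E = 63.65 / 221 = 0.288.

0.288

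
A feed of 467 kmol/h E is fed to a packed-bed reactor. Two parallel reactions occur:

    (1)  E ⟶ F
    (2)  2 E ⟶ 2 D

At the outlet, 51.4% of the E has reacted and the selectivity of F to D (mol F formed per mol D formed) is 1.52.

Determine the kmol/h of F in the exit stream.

Conversion of E: E consumed = 0.514 × 467 = 240 kmol/h = 1ξ₁ + 2ξ₂.
Selectivity: 1ξ₁ / (2ξ₂) = 1.52 → ξ₁ = 3.04 ξ₂.
Substitute: (1·3.04 + 2) ξ₂ = 240 → ξ₂ = 47.63 kmol/h, ξ₁ = 144.8 kmol/h.
Outlet amounts (n = n₀ + Σ ν·ξ):
  E: 467 − 1(144.8) − 2(47.63) = 227
  F: 0 + 1(144.8) = 144.8
  D: 0 + 2(47.63) = 95.25

145 kmol/h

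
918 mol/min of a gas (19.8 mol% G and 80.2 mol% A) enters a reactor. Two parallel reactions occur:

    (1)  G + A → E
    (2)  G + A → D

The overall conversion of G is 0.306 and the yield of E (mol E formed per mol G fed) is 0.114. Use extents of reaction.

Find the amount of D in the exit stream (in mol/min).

Yield of E: 1ξ₁ / 181.8 = 0.114 → ξ₁ = 20.72 mol/min.
Conversion of G: 1ξ₁ + 1ξ₂ = 0.306 × 181.8 = 55.62 → ξ₂ = 34.9 mol/min.
Outlet amounts (n = n₀ + Σ ν·ξ):
  G: 181.8 − 1(20.72) − 1(34.9) = 126.1
  A: 736.2 − 1(20.72) − 1(34.9) = 680.6
  E: 0 + 1(20.72) = 20.72
  D: 0 + 1(34.9) = 34.9

34.9 mol/min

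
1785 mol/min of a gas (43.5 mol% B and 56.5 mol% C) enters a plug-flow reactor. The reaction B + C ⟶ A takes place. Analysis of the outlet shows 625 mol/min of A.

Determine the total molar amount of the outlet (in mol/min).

1160 mol/min

For A: n = n₀ + 1ξ → 625 = 0 + 1ξ, giving ξ = 625 mol/min.
Outlet amounts (n = n₀ + ν ξ):
  B: 776.5 − 1(625) = 151.5
  C: 1009 − 1(625) = 383.5
  A: 0 + 1(625) = 625
Total out = 151.5 + 383.5 + 625 = 1160 mol/min.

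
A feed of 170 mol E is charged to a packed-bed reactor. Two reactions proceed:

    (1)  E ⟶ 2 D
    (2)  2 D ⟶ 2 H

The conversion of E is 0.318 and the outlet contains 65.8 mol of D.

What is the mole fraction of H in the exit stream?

0.189

Conversion of E: E consumed = 1ξ₁ = 0.318 × 170 → ξ₁ = 54.06 mol.
D balance: n_D = 0 + 2ξ₁ − 2ξ₂ = 65.8 → ξ₂ = (2·54.06 − 65.8)/2 = 21.16 mol.
Outlet amounts (n = n₀ + Σ ν·ξ):
  E: 170 − 1(54.06) = 115.9
  D: 0 + 2(54.06) − 2(21.16) = 65.8
  H: 0 + 2(21.16) = 42.32
Total out = 224.1 mol; y_H = 42.32 / 224.1 = 0.1889.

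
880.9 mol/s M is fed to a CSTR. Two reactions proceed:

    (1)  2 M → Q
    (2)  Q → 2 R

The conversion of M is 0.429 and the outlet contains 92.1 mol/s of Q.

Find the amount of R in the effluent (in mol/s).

194 mol/s

Conversion of M: M consumed = 2ξ₁ = 0.429 × 880.9 → ξ₁ = 189 mol/s.
Q balance: n_Q = 0 + 1ξ₁ − 1ξ₂ = 92.1 → ξ₂ = (1·189 − 92.1)/1 = 96.85 mol/s.
Outlet amounts (n = n₀ + Σ ν·ξ):
  M: 880.9 − 2(189) = 503
  Q: 0 + 1(189) − 1(96.85) = 92.1
  R: 0 + 2(96.85) = 193.7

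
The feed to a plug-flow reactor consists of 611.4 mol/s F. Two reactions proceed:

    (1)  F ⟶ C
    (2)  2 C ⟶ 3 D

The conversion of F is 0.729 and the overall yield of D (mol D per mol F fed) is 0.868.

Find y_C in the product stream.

Conversion of F: F consumed = 1ξ₁ = 0.729 × 611.4 → ξ₁ = 445.7 mol/s.
Yield of D: 3ξ₂ / 611.4 = 0.868 → ξ₂ = 176.9 mol/s.
Outlet amounts (n = n₀ + Σ ν·ξ):
  F: 611.4 − 1(445.7) = 165.7
  C: 0 + 1(445.7) − 2(176.9) = 91.91
  D: 0 + 3(176.9) = 530.7
Total out = 788.3 mol/s; y_C = 91.91 / 788.3 = 0.1166.

0.117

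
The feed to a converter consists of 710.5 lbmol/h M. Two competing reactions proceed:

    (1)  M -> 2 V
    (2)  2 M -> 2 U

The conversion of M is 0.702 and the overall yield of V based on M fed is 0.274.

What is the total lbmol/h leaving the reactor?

808 lbmol/h

Yield of V: 2ξ₁ / 710.5 = 0.274 → ξ₁ = 97.34 lbmol/h.
Conversion of M: 1ξ₁ + 2ξ₂ = 0.702 × 710.5 = 498.8 → ξ₂ = 200.7 lbmol/h.
Outlet amounts (n = n₀ + Σ ν·ξ):
  M: 710.5 − 1(97.34) − 2(200.7) = 211.7
  V: 0 + 2(97.34) = 194.7
  U: 0 + 2(200.7) = 401.4
Total out = 211.7 + 194.7 + 401.4 = 807.8 lbmol/h.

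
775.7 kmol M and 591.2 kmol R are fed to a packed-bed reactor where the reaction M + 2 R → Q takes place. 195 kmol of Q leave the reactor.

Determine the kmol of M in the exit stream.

581 kmol

For Q: n = n₀ + 1ξ → 195 = 0 + 1ξ, giving ξ = 195 kmol.
Outlet amounts (n = n₀ + ν ξ):
  M: 775.7 − 1(195) = 580.7
  R: 591.2 − 2(195) = 201.2
  Q: 0 + 1(195) = 195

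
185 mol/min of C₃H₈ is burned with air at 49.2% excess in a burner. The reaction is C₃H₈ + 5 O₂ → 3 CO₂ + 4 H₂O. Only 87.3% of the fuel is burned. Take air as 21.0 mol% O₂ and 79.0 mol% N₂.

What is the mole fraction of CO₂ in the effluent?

Stoichiometric O₂ = 5 × 185 = 925 mol/min; O₂ fed = 925 × 1.492 = 1380 mol/min.
N₂ fed = 1380 × 79/21 = 5192 mol/min.
Fuel reacted = 0.873 × 185 → ξ = 161.5 mol/min.
Outlet (n = n₀ + ν ξ):
  C₃H₈: 185 − 1(161.5) = 23.5
  O₂: 1380 − 5(161.5) = 572.6
  N₂: 5192 (inert)
  CO₂: 0 + 3(161.5) = 484.5
  H₂O: 0 + 4(161.5) = 646
Total out = 6918 mol/min; y_CO₂ = 484.5 / 6918 = 0.07003.

0.07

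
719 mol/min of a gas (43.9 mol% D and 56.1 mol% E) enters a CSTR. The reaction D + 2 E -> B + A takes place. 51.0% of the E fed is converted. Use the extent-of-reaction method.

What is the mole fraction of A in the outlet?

0.167

E reacted = 0.51 × 403.4 = 205.7 mol/min; ν_E = −2, so ξ = 205.7/2 = 102.9 mol/min.
Outlet amounts (n = n₀ + ν ξ):
  D: 315.6 − 1(102.9) = 212.8
  E: 403.4 − 2(102.9) = 197.6
  B: 0 + 1(102.9) = 102.9
  A: 0 + 1(102.9) = 102.9
Total out = 616.1 mol/min; y_A = 102.9 / 616.1 = 0.1669.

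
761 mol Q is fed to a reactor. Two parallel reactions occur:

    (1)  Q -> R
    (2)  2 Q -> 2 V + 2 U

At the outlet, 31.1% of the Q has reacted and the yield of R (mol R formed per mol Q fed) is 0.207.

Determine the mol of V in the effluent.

79.1 mol

Yield of R: 1ξ₁ / 761 = 0.207 → ξ₁ = 157.5 mol.
Conversion of Q: 1ξ₁ + 2ξ₂ = 0.311 × 761 = 236.7 → ξ₂ = 39.57 mol.
Outlet amounts (n = n₀ + Σ ν·ξ):
  Q: 761 − 1(157.5) − 2(39.57) = 524.3
  R: 0 + 1(157.5) = 157.5
  V: 0 + 2(39.57) = 79.14
  U: 0 + 2(39.57) = 79.14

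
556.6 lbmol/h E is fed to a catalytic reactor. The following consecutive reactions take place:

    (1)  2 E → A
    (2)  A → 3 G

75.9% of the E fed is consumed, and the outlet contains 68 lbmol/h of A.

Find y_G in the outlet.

Conversion of E: E consumed = 2ξ₁ = 0.759 × 556.6 → ξ₁ = 211.2 lbmol/h.
A balance: n_A = 0 + 1ξ₁ − 1ξ₂ = 68 → ξ₂ = (1·211.2 − 68)/1 = 143.2 lbmol/h.
Outlet amounts (n = n₀ + Σ ν·ξ):
  E: 556.6 − 2(211.2) = 134.1
  A: 0 + 1(211.2) − 1(143.2) = 68
  G: 0 + 3(143.2) = 429.7
Total out = 631.8 lbmol/h; y_G = 429.7 / 631.8 = 0.6801.

0.68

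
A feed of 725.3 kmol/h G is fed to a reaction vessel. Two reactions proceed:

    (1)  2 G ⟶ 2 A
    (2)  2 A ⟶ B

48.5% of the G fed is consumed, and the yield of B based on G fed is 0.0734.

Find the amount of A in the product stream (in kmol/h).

Conversion of G: G consumed = 2ξ₁ = 0.485 × 725.3 → ξ₁ = 175.9 kmol/h.
Yield of B: 1ξ₂ / 725.3 = 0.0734 → ξ₂ = 53.24 kmol/h.
Outlet amounts (n = n₀ + Σ ν·ξ):
  G: 725.3 − 2(175.9) = 373.5
  A: 0 + 2(175.9) − 2(53.24) = 245.3
  B: 0 + 1(53.24) = 53.24

245 kmol/h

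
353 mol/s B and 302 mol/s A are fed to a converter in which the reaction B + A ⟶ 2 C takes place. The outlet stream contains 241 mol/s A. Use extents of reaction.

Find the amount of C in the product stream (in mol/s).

122 mol/s

For A: n = n₀ − 1ξ → 241 = 302 − 1ξ, giving ξ = 61 mol/s.
Outlet amounts (n = n₀ + ν ξ):
  B: 353 − 1(61) = 292
  A: 302 − 1(61) = 241
  C: 0 + 2(61) = 122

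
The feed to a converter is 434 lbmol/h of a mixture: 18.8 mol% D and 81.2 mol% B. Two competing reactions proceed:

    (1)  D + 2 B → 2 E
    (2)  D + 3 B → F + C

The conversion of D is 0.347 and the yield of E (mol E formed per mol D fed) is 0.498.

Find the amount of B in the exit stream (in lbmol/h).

Yield of E: 2ξ₁ / 81.59 = 0.498 → ξ₁ = 20.32 lbmol/h.
Conversion of D: 1ξ₁ + 1ξ₂ = 0.347 × 81.59 = 28.31 → ξ₂ = 7.996 lbmol/h.
Outlet amounts (n = n₀ + Σ ν·ξ):
  D: 81.59 − 1(20.32) − 1(7.996) = 53.28
  B: 352.4 − 2(20.32) − 3(7.996) = 287.8
  E: 0 + 2(20.32) = 40.63
  F: 0 + 1(7.996) = 7.996
  C: 0 + 1(7.996) = 7.996

288 lbmol/h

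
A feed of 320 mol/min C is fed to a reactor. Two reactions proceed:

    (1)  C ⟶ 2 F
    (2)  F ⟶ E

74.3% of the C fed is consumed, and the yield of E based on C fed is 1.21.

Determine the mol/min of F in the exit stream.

Conversion of C: C consumed = 1ξ₁ = 0.743 × 320 → ξ₁ = 237.8 mol/min.
Yield of E: 1ξ₂ / 320 = 1.21 → ξ₂ = 387.2 mol/min.
Outlet amounts (n = n₀ + Σ ν·ξ):
  C: 320 − 1(237.8) = 82.24
  F: 0 + 2(237.8) − 1(387.2) = 88.32
  E: 0 + 1(387.2) = 387.2

88.3 mol/min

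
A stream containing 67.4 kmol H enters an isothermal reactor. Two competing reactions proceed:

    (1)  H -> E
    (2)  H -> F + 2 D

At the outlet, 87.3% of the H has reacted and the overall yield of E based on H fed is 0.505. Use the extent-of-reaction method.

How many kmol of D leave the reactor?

49.6 kmol

Yield of E: 1ξ₁ / 67.4 = 0.505 → ξ₁ = 34.04 kmol.
Conversion of H: 1ξ₁ + 1ξ₂ = 0.873 × 67.4 = 58.84 → ξ₂ = 24.8 kmol.
Outlet amounts (n = n₀ + Σ ν·ξ):
  H: 67.4 − 1(34.04) − 1(24.8) = 8.56
  E: 0 + 1(34.04) = 34.04
  F: 0 + 1(24.8) = 24.8
  D: 0 + 2(24.8) = 49.61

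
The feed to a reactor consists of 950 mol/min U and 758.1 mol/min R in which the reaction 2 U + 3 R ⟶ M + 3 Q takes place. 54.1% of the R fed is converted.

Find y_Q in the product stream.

0.261

R reacted = 0.541 × 758.1 = 410.1 mol/min; ν_R = −3, so ξ = 410.1/3 = 136.7 mol/min.
Outlet amounts (n = n₀ + ν ξ):
  U: 950 − 2(136.7) = 676.6
  R: 758.1 − 3(136.7) = 348
  M: 0 + 1(136.7) = 136.7
  Q: 0 + 3(136.7) = 410.1
Total out = 1571 mol/min; y_Q = 410.1 / 1571 = 0.261.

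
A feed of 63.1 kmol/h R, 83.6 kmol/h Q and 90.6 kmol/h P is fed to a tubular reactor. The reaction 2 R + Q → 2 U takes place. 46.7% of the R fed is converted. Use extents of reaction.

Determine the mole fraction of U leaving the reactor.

0.132

R reacted = 0.467 × 63.1 = 29.47 kmol/h; ν_R = −2, so ξ = 29.47/2 = 14.73 kmol/h.
Outlet amounts (n = n₀ + ν ξ):
  R: 63.1 − 2(14.73) = 33.63
  Q: 83.6 − 1(14.73) = 68.87
  U: 0 + 2(14.73) = 29.47
  P: 90.6 (inert)
Total out = 222.6 kmol/h; y_U = 29.47 / 222.6 = 0.1324.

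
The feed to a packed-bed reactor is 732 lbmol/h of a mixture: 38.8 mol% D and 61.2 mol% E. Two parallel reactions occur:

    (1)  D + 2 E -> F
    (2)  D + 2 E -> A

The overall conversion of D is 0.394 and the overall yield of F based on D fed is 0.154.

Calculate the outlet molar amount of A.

Yield of F: 1ξ₁ / 284 = 0.154 → ξ₁ = 43.74 lbmol/h.
Conversion of D: 1ξ₁ + 1ξ₂ = 0.394 × 284 = 111.9 → ξ₂ = 68.16 lbmol/h.
Outlet amounts (n = n₀ + Σ ν·ξ):
  D: 284 − 1(43.74) − 1(68.16) = 172.1
  E: 448 − 2(43.74) − 2(68.16) = 224.2
  F: 0 + 1(43.74) = 43.74
  A: 0 + 1(68.16) = 68.16

68.2 lbmol/h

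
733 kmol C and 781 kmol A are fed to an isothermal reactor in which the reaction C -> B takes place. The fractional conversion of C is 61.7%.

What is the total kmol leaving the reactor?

1510 kmol

C reacted = 0.617 × 733 = 452.3 kmol; ν_C = −1, so ξ = 452.3/1 = 452.3 kmol.
Outlet amounts (n = n₀ + ν ξ):
  C: 733 − 1(452.3) = 280.7
  B: 0 + 1(452.3) = 452.3
  A: 781 (inert)
Total out = 280.7 + 452.3 + 781 = 1514 kmol.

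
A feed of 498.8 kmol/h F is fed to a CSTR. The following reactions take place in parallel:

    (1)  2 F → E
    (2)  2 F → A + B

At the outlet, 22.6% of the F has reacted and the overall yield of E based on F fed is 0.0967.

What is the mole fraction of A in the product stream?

Yield of E: 1ξ₁ / 498.8 = 0.0967 → ξ₁ = 48.23 kmol/h.
Conversion of F: 2ξ₁ + 2ξ₂ = 0.226 × 498.8 = 112.7 → ξ₂ = 8.13 kmol/h.
Outlet amounts (n = n₀ + Σ ν·ξ):
  F: 498.8 − 2(48.23) − 2(8.13) = 386.1
  E: 0 + 1(48.23) = 48.23
  A: 0 + 1(8.13) = 8.13
  B: 0 + 1(8.13) = 8.13
Total out = 450.6 kmol/h; y_A = 8.13 / 450.6 = 0.01804.

0.018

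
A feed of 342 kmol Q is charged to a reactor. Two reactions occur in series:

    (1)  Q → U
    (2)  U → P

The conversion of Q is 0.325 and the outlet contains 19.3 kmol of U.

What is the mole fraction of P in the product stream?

Conversion of Q: Q consumed = 1ξ₁ = 0.325 × 342 → ξ₁ = 111.2 kmol.
U balance: n_U = 0 + 1ξ₁ − 1ξ₂ = 19.3 → ξ₂ = (1·111.2 − 19.3)/1 = 91.85 kmol.
Outlet amounts (n = n₀ + Σ ν·ξ):
  Q: 342 − 1(111.2) = 230.8
  U: 0 + 1(111.2) − 1(91.85) = 19.3
  P: 0 + 1(91.85) = 91.85
Total out = 342 kmol; y_P = 91.85 / 342 = 0.2686.

0.269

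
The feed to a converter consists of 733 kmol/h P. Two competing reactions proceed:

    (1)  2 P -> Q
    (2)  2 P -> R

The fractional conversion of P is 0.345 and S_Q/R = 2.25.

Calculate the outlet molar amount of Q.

Conversion of P: P consumed = 0.345 × 733 = 252.9 kmol/h = 2ξ₁ + 2ξ₂.
Selectivity: 1ξ₁ / (1ξ₂) = 2.25 → ξ₁ = 2.25 ξ₂.
Substitute: (2·2.25 + 2) ξ₂ = 252.9 → ξ₂ = 38.91 kmol/h, ξ₁ = 87.54 kmol/h.
Outlet amounts (n = n₀ + Σ ν·ξ):
  P: 733 − 2(87.54) − 2(38.91) = 480.1
  Q: 0 + 1(87.54) = 87.54
  R: 0 + 1(38.91) = 38.91

87.5 kmol/h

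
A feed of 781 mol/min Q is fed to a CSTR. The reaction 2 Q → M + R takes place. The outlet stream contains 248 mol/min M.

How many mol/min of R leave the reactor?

248 mol/min

For M: n = n₀ + 1ξ → 248 = 0 + 1ξ, giving ξ = 248 mol/min.
Outlet amounts (n = n₀ + ν ξ):
  Q: 781 − 2(248) = 285
  M: 0 + 1(248) = 248
  R: 0 + 1(248) = 248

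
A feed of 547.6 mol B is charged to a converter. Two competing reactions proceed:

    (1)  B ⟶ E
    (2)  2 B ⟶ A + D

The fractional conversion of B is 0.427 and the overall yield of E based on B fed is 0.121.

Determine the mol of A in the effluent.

83.8 mol

Yield of E: 1ξ₁ / 547.6 = 0.121 → ξ₁ = 66.26 mol.
Conversion of B: 1ξ₁ + 2ξ₂ = 0.427 × 547.6 = 233.8 → ξ₂ = 83.78 mol.
Outlet amounts (n = n₀ + Σ ν·ξ):
  B: 547.6 − 1(66.26) − 2(83.78) = 313.8
  E: 0 + 1(66.26) = 66.26
  A: 0 + 1(83.78) = 83.78
  D: 0 + 1(83.78) = 83.78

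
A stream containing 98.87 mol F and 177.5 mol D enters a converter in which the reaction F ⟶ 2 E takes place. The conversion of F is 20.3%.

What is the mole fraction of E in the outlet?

0.135

F reacted = 0.203 × 98.87 = 20.07 mol; ν_F = −1, so ξ = 20.07/1 = 20.07 mol.
Outlet amounts (n = n₀ + ν ξ):
  F: 98.87 − 1(20.07) = 78.8
  E: 0 + 2(20.07) = 40.14
  D: 177.5 (inert)
Total out = 296.4 mol; y_E = 40.14 / 296.4 = 0.1354.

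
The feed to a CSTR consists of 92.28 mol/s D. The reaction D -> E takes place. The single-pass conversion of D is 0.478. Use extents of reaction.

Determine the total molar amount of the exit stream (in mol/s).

92.3 mol/s

D reacted = 0.478 × 92.28 = 44.11 mol/s; ν_D = −1, so ξ = 44.11/1 = 44.11 mol/s.
Outlet amounts (n = n₀ + ν ξ):
  D: 92.28 − 1(44.11) = 48.17
  E: 0 + 1(44.11) = 44.11
Total out = 48.17 + 44.11 = 92.28 mol/s.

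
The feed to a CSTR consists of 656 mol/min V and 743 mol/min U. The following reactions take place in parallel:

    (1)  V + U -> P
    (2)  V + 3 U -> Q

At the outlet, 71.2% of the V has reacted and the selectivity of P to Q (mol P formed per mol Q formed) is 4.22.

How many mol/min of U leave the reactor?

Conversion of V: V consumed = 0.712 × 656 = 467.1 mol/min = 1ξ₁ + 1ξ₂.
Selectivity: 1ξ₁ / (1ξ₂) = 4.22 → ξ₁ = 4.22 ξ₂.
Substitute: (1·4.22 + 1) ξ₂ = 467.1 → ξ₂ = 89.48 mol/min, ξ₁ = 377.6 mol/min.
Outlet amounts (n = n₀ + Σ ν·ξ):
  V: 656 − 1(377.6) − 1(89.48) = 188.9
  U: 743 − 1(377.6) − 3(89.48) = 96.97
  P: 0 + 1(377.6) = 377.6
  Q: 0 + 1(89.48) = 89.48

97 mol/min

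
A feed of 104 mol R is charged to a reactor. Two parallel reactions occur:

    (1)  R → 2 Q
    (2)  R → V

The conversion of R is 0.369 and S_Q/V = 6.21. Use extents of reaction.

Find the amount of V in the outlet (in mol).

Conversion of R: R consumed = 0.369 × 104 = 38.38 mol = 1ξ₁ + 1ξ₂.
Selectivity: 2ξ₁ / (1ξ₂) = 6.21 → ξ₁ = 3.105 ξ₂.
Substitute: (1·3.105 + 1) ξ₂ = 38.38 → ξ₂ = 9.349 mol, ξ₁ = 29.03 mol.
Outlet amounts (n = n₀ + Σ ν·ξ):
  R: 104 − 1(29.03) − 1(9.349) = 65.62
  Q: 0 + 2(29.03) = 58.05
  V: 0 + 1(9.349) = 9.349

9.35 mol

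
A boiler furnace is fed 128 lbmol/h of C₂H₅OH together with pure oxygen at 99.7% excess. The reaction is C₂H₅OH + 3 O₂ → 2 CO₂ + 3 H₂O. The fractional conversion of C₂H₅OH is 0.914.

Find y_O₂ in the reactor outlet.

Stoichiometric O₂ = 3 × 128 = 384 lbmol/h; O₂ fed = 384 × 1.997 = 766.8 lbmol/h.
Fuel reacted = 0.914 × 128 → ξ = 117 lbmol/h.
Outlet (n = n₀ + ν ξ):
  C₂H₅OH: 128 − 1(117) = 11.01
  O₂: 766.8 − 3(117) = 415.9
  CO₂: 0 + 2(117) = 234
  H₂O: 0 + 3(117) = 351
Total out = 1012 lbmol/h; y_O₂ = 415.9 / 1012 = 0.411.

0.411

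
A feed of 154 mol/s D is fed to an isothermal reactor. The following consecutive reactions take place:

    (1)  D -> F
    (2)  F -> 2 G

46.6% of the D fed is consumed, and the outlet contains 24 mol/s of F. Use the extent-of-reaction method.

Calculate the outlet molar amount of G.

Conversion of D: D consumed = 1ξ₁ = 0.466 × 154 → ξ₁ = 71.76 mol/s.
F balance: n_F = 0 + 1ξ₁ − 1ξ₂ = 24 → ξ₂ = (1·71.76 − 24)/1 = 47.76 mol/s.
Outlet amounts (n = n₀ + Σ ν·ξ):
  D: 154 − 1(71.76) = 82.24
  F: 0 + 1(71.76) − 1(47.76) = 24
  G: 0 + 2(47.76) = 95.53

95.5 mol/s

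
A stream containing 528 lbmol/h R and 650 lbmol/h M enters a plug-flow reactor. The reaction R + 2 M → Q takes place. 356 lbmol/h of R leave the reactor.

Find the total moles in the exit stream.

For R: n = n₀ − 1ξ → 356 = 528 − 1ξ, giving ξ = 172 lbmol/h.
Outlet amounts (n = n₀ + ν ξ):
  R: 528 − 1(172) = 356
  M: 650 − 2(172) = 306
  Q: 0 + 1(172) = 172
Total out = 356 + 306 + 172 = 834 lbmol/h.

834 lbmol/h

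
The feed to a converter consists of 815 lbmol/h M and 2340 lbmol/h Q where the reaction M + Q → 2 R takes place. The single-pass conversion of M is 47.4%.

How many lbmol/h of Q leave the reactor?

1950 lbmol/h

M reacted = 0.474 × 815 = 386.3 lbmol/h; ν_M = −1, so ξ = 386.3/1 = 386.3 lbmol/h.
Outlet amounts (n = n₀ + ν ξ):
  M: 815 − 1(386.3) = 428.7
  Q: 2340 − 1(386.3) = 1954
  R: 0 + 2(386.3) = 772.6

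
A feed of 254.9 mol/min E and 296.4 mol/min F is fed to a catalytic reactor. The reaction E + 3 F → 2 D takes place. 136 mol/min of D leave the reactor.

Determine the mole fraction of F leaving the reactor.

0.222

For D: n = n₀ + 2ξ → 136 = 0 + 2ξ, giving ξ = 68 mol/min.
Outlet amounts (n = n₀ + ν ξ):
  E: 254.9 − 1(68) = 186.9
  F: 296.4 − 3(68) = 92.4
  D: 0 + 2(68) = 136
Total out = 415.3 mol/min; y_F = 92.4 / 415.3 = 0.2225.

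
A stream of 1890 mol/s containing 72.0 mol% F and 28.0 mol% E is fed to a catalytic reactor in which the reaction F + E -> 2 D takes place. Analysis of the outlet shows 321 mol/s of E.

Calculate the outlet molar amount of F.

For E: n = n₀ − 1ξ → 321 = 529.2 − 1ξ, giving ξ = 208.2 mol/s.
Outlet amounts (n = n₀ + ν ξ):
  F: 1361 − 1(208.2) = 1153
  E: 529.2 − 1(208.2) = 321
  D: 0 + 2(208.2) = 416.4

1150 mol/s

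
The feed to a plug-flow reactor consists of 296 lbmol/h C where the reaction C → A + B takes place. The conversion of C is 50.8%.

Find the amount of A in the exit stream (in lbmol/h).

150 lbmol/h

C reacted = 0.508 × 296 = 150.4 lbmol/h; ν_C = −1, so ξ = 150.4/1 = 150.4 lbmol/h.
Outlet amounts (n = n₀ + ν ξ):
  C: 296 − 1(150.4) = 145.6
  A: 0 + 1(150.4) = 150.4
  B: 0 + 1(150.4) = 150.4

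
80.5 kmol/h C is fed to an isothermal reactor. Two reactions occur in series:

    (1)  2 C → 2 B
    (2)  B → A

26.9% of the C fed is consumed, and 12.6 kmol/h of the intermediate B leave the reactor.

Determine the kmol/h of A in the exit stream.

Conversion of C: C consumed = 2ξ₁ = 0.269 × 80.5 → ξ₁ = 10.83 kmol/h.
B balance: n_B = 0 + 2ξ₁ − 1ξ₂ = 12.6 → ξ₂ = (2·10.83 − 12.6)/1 = 9.055 kmol/h.
Outlet amounts (n = n₀ + Σ ν·ξ):
  C: 80.5 − 2(10.83) = 58.85
  B: 0 + 2(10.83) − 1(9.055) = 12.6
  A: 0 + 1(9.055) = 9.055

9.05 kmol/h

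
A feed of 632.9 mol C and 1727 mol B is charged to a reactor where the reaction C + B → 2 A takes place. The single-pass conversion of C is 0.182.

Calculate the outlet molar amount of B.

C reacted = 0.182 × 632.9 = 115.2 mol; ν_C = −1, so ξ = 115.2/1 = 115.2 mol.
Outlet amounts (n = n₀ + ν ξ):
  C: 632.9 − 1(115.2) = 517.7
  B: 1727 − 1(115.2) = 1612
  A: 0 + 2(115.2) = 230.4

1610 mol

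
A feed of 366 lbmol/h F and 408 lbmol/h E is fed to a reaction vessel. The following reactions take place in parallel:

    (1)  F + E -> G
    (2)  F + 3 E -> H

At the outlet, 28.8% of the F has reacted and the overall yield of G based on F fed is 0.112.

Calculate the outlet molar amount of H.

64.4 lbmol/h

Yield of G: 1ξ₁ / 366 = 0.112 → ξ₁ = 40.99 lbmol/h.
Conversion of F: 1ξ₁ + 1ξ₂ = 0.288 × 366 = 105.4 → ξ₂ = 64.42 lbmol/h.
Outlet amounts (n = n₀ + Σ ν·ξ):
  F: 366 − 1(40.99) − 1(64.42) = 260.6
  E: 408 − 1(40.99) − 3(64.42) = 173.8
  G: 0 + 1(40.99) = 40.99
  H: 0 + 1(64.42) = 64.42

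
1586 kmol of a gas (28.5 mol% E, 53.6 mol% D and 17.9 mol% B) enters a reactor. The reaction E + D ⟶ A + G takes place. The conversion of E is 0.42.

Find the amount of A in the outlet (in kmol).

E reacted = 0.42 × 452 = 189.8 kmol; ν_E = −1, so ξ = 189.8/1 = 189.8 kmol.
Outlet amounts (n = n₀ + ν ξ):
  E: 452 − 1(189.8) = 262.2
  D: 850.1 − 1(189.8) = 660.3
  A: 0 + 1(189.8) = 189.8
  G: 0 + 1(189.8) = 189.8
  B: 283.9 (inert)

190 kmol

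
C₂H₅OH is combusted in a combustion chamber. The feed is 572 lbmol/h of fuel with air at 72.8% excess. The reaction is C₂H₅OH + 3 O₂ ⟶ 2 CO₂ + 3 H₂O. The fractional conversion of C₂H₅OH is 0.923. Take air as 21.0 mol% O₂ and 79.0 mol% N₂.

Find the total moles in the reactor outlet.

15200 lbmol/h

Stoichiometric O₂ = 3 × 572 = 1716 lbmol/h; O₂ fed = 1716 × 1.728 = 2965 lbmol/h.
N₂ fed = 2965 × 79/21 = 11150 lbmol/h.
Fuel reacted = 0.923 × 572 → ξ = 528 lbmol/h.
Outlet (n = n₀ + ν ξ):
  C₂H₅OH: 572 − 1(528) = 44.04
  O₂: 2965 − 3(528) = 1381
  N₂: 11150 (inert)
  CO₂: 0 + 2(528) = 1056
  H₂O: 0 + 3(528) = 1584
Total out = 44.04 + 1381 + 11150 + 1056 + 1584 = 15220 lbmol/h.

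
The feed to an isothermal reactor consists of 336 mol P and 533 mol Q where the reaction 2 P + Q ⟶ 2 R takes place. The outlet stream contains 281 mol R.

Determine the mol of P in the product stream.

55 mol

For R: n = n₀ + 2ξ → 281 = 0 + 2ξ, giving ξ = 140.5 mol.
Outlet amounts (n = n₀ + ν ξ):
  P: 336 − 2(140.5) = 55
  Q: 533 − 1(140.5) = 392.5
  R: 0 + 2(140.5) = 281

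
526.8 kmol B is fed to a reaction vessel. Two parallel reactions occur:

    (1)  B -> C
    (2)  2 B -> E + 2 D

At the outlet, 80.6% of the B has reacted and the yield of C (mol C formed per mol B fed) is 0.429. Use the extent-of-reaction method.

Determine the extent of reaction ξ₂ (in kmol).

Yield of C: 1ξ₁ / 526.8 = 0.429 → ξ₁ = 226 kmol.
Conversion of B: 1ξ₁ + 2ξ₂ = 0.806 × 526.8 = 424.6 → ξ₂ = 99.3 kmol.
Outlet amounts (n = n₀ + Σ ν·ξ):
  B: 526.8 − 1(226) − 2(99.3) = 102.2
  C: 0 + 1(226) = 226
  E: 0 + 1(99.3) = 99.3
  D: 0 + 2(99.3) = 198.6

ξ₂ = 99.3 kmol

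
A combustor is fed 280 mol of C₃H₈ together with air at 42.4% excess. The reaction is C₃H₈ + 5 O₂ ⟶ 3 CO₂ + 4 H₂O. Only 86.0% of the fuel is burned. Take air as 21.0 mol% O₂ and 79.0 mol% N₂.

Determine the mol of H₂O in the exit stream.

Stoichiometric O₂ = 5 × 280 = 1400 mol; O₂ fed = 1400 × 1.424 = 1994 mol.
N₂ fed = 1994 × 79/21 = 7500 mol.
Fuel reacted = 0.86 × 280 → ξ = 240.8 mol.
Outlet (n = n₀ + ν ξ):
  C₃H₈: 280 − 1(240.8) = 39.2
  O₂: 1994 − 5(240.8) = 789.6
  N₂: 7500 (inert)
  CO₂: 0 + 3(240.8) = 722.4
  H₂O: 0 + 4(240.8) = 963.2

963 mol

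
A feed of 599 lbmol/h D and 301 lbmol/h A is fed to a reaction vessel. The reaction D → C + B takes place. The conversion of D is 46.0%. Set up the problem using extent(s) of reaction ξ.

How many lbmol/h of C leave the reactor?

276 lbmol/h

D reacted = 0.46 × 599 = 275.5 lbmol/h; ν_D = −1, so ξ = 275.5/1 = 275.5 lbmol/h.
Outlet amounts (n = n₀ + ν ξ):
  D: 599 − 1(275.5) = 323.5
  C: 0 + 1(275.5) = 275.5
  B: 0 + 1(275.5) = 275.5
  A: 301 (inert)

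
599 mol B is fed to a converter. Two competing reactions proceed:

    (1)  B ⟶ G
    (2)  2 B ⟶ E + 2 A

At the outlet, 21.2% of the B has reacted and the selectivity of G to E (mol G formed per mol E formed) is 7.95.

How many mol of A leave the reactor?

25.5 mol

Conversion of B: B consumed = 0.212 × 599 = 127 mol = 1ξ₁ + 2ξ₂.
Selectivity: 1ξ₁ / (1ξ₂) = 7.95 → ξ₁ = 7.95 ξ₂.
Substitute: (1·7.95 + 2) ξ₂ = 127 → ξ₂ = 12.76 mol, ξ₁ = 101.5 mol.
Outlet amounts (n = n₀ + Σ ν·ξ):
  B: 599 − 1(101.5) − 2(12.76) = 472
  G: 0 + 1(101.5) = 101.5
  E: 0 + 1(12.76) = 12.76
  A: 0 + 2(12.76) = 25.53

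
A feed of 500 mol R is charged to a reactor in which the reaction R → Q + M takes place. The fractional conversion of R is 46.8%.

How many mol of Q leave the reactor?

R reacted = 0.468 × 500 = 234 mol; ν_R = −1, so ξ = 234/1 = 234 mol.
Outlet amounts (n = n₀ + ν ξ):
  R: 500 − 1(234) = 266
  Q: 0 + 1(234) = 234
  M: 0 + 1(234) = 234

234 mol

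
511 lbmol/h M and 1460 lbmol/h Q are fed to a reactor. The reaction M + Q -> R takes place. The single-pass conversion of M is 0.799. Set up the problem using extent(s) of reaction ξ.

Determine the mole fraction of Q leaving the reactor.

0.673

M reacted = 0.799 × 511 = 408.3 lbmol/h; ν_M = −1, so ξ = 408.3/1 = 408.3 lbmol/h.
Outlet amounts (n = n₀ + ν ξ):
  M: 511 − 1(408.3) = 102.7
  Q: 1460 − 1(408.3) = 1052
  R: 0 + 1(408.3) = 408.3
Total out = 1563 lbmol/h; y_Q = 1052 / 1563 = 0.673.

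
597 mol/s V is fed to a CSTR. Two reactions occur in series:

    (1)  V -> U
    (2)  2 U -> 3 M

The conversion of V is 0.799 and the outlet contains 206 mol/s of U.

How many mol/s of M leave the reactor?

407 mol/s

Conversion of V: V consumed = 1ξ₁ = 0.799 × 597 → ξ₁ = 477 mol/s.
U balance: n_U = 0 + 1ξ₁ − 2ξ₂ = 206 → ξ₂ = (1·477 − 206)/2 = 135.5 mol/s.
Outlet amounts (n = n₀ + Σ ν·ξ):
  V: 597 − 1(477) = 120
  U: 0 + 1(477) − 2(135.5) = 206
  M: 0 + 3(135.5) = 406.5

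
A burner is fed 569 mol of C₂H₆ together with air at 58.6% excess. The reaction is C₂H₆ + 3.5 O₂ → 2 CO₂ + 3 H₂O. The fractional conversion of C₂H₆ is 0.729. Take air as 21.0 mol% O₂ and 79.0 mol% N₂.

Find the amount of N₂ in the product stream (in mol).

11900 mol

Stoichiometric O₂ = 3.5 × 569 = 1992 mol; O₂ fed = 1992 × 1.586 = 3159 mol.
N₂ fed = 3159 × 79/21 = 11880 mol.
Fuel reacted = 0.729 × 569 → ξ = 414.8 mol.
Outlet (n = n₀ + ν ξ):
  C₂H₆: 569 − 1(414.8) = 154.2
  O₂: 3159 − 3.5(414.8) = 1707
  N₂: 11880 (inert)
  CO₂: 0 + 2(414.8) = 829.6
  H₂O: 0 + 3(414.8) = 1244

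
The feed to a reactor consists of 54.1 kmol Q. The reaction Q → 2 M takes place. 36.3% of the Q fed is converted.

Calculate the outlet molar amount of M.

39.3 kmol

Q reacted = 0.363 × 54.1 = 19.64 kmol; ν_Q = −1, so ξ = 19.64/1 = 19.64 kmol.
Outlet amounts (n = n₀ + ν ξ):
  Q: 54.1 − 1(19.64) = 34.46
  M: 0 + 2(19.64) = 39.28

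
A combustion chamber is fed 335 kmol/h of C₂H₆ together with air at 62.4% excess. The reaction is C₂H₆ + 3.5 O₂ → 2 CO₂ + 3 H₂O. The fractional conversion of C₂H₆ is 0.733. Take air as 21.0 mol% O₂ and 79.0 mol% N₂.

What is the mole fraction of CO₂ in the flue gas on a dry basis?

0.0559

Stoichiometric O₂ = 3.5 × 335 = 1172 kmol/h; O₂ fed = 1172 × 1.624 = 1904 kmol/h.
N₂ fed = 1904 × 79/21 = 7163 kmol/h.
Fuel reacted = 0.733 × 335 → ξ = 245.6 kmol/h.
Outlet (n = n₀ + ν ξ):
  C₂H₆: 335 − 1(245.6) = 89.44
  O₂: 1904 − 3.5(245.6) = 1045
  N₂: 7163 (inert)
  CO₂: 0 + 2(245.6) = 491.1
  H₂O: 0 + 3(245.6) = 736.7
Dry total = 8788 kmol/h; y_CO₂ (dry) = 491.1 / 8788 = 0.05588.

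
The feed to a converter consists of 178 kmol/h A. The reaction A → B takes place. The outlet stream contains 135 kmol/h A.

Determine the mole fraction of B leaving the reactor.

0.242

For A: n = n₀ − 1ξ → 135 = 178 − 1ξ, giving ξ = 43 kmol/h.
Outlet amounts (n = n₀ + ν ξ):
  A: 178 − 1(43) = 135
  B: 0 + 1(43) = 43
Total out = 178 kmol/h; y_B = 43 / 178 = 0.2416.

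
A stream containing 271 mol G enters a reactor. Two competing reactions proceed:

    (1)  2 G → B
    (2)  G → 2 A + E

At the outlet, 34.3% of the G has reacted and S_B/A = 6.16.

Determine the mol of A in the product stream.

7.25 mol

Conversion of G: G consumed = 0.343 × 271 = 92.95 mol = 2ξ₁ + 1ξ₂.
Selectivity: 1ξ₁ / (2ξ₂) = 6.16 → ξ₁ = 12.32 ξ₂.
Substitute: (2·12.32 + 1) ξ₂ = 92.95 → ξ₂ = 3.625 mol, ξ₁ = 44.66 mol.
Outlet amounts (n = n₀ + Σ ν·ξ):
  G: 271 − 2(44.66) − 1(3.625) = 178
  B: 0 + 1(44.66) = 44.66
  A: 0 + 2(3.625) = 7.251
  E: 0 + 1(3.625) = 3.625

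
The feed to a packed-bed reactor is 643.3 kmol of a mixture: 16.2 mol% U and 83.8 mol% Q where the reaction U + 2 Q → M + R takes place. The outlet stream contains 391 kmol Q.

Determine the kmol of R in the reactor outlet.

74 kmol

For Q: n = n₀ − 2ξ → 391 = 539.1 − 2ξ, giving ξ = 74.04 kmol.
Outlet amounts (n = n₀ + ν ξ):
  U: 104.2 − 1(74.04) = 30.17
  Q: 539.1 − 2(74.04) = 391
  M: 0 + 1(74.04) = 74.04
  R: 0 + 1(74.04) = 74.04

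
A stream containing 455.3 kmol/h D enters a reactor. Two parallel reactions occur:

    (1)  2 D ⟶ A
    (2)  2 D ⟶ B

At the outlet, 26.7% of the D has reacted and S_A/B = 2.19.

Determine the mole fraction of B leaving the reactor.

Conversion of D: D consumed = 0.267 × 455.3 = 121.6 kmol/h = 2ξ₁ + 2ξ₂.
Selectivity: 1ξ₁ / (1ξ₂) = 2.19 → ξ₁ = 2.19 ξ₂.
Substitute: (2·2.19 + 2) ξ₂ = 121.6 → ξ₂ = 19.05 kmol/h, ξ₁ = 41.73 kmol/h.
Outlet amounts (n = n₀ + Σ ν·ξ):
  D: 455.3 − 2(41.73) − 2(19.05) = 333.7
  A: 0 + 1(41.73) = 41.73
  B: 0 + 1(19.05) = 19.05
Total out = 394.5 kmol/h; y_B = 19.05 / 394.5 = 0.0483.

0.0483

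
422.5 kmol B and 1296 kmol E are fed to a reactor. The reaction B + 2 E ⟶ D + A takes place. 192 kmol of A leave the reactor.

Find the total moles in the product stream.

For A: n = n₀ + 1ξ → 192 = 0 + 1ξ, giving ξ = 192 kmol.
Outlet amounts (n = n₀ + ν ξ):
  B: 422.5 − 1(192) = 230.5
  E: 1296 − 2(192) = 912
  D: 0 + 1(192) = 192
  A: 0 + 1(192) = 192
Total out = 230.5 + 912 + 192 + 192 = 1526 kmol.

1530 kmol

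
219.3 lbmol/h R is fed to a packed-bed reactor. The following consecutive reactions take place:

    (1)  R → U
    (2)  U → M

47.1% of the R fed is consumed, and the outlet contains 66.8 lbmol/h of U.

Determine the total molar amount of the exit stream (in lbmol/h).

219 lbmol/h

Conversion of R: R consumed = 1ξ₁ = 0.471 × 219.3 → ξ₁ = 103.3 lbmol/h.
U balance: n_U = 0 + 1ξ₁ − 1ξ₂ = 66.8 → ξ₂ = (1·103.3 − 66.8)/1 = 36.49 lbmol/h.
Outlet amounts (n = n₀ + Σ ν·ξ):
  R: 219.3 − 1(103.3) = 116
  U: 0 + 1(103.3) − 1(36.49) = 66.8
  M: 0 + 1(36.49) = 36.49
Total out = 116 + 66.8 + 36.49 = 219.3 lbmol/h.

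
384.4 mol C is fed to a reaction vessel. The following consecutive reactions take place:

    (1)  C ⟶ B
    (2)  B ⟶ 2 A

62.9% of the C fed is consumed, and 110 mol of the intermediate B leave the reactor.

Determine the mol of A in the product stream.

264 mol

Conversion of C: C consumed = 1ξ₁ = 0.629 × 384.4 → ξ₁ = 241.8 mol.
B balance: n_B = 0 + 1ξ₁ − 1ξ₂ = 110 → ξ₂ = (1·241.8 − 110)/1 = 131.8 mol.
Outlet amounts (n = n₀ + Σ ν·ξ):
  C: 384.4 − 1(241.8) = 142.6
  B: 0 + 1(241.8) − 1(131.8) = 110
  A: 0 + 2(131.8) = 263.6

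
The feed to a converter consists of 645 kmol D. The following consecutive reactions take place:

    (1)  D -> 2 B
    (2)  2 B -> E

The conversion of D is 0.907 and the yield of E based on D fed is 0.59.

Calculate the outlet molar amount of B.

409 kmol

Conversion of D: D consumed = 1ξ₁ = 0.907 × 645 → ξ₁ = 585 kmol.
Yield of E: 1ξ₂ / 645 = 0.59 → ξ₂ = 380.5 kmol.
Outlet amounts (n = n₀ + Σ ν·ξ):
  D: 645 − 1(585) = 59.99
  B: 0 + 2(585) − 2(380.5) = 408.9
  E: 0 + 1(380.5) = 380.5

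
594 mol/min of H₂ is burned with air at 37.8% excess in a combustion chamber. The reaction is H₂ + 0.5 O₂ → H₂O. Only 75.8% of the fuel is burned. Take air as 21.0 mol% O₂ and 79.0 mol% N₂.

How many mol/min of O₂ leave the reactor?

Stoichiometric O₂ = 0.5 × 594 = 297 mol/min; O₂ fed = 297 × 1.378 = 409.3 mol/min.
N₂ fed = 409.3 × 79/21 = 1540 mol/min.
Fuel reacted = 0.758 × 594 → ξ = 450.3 mol/min.
Outlet (n = n₀ + ν ξ):
  H₂: 594 − 1(450.3) = 143.7
  O₂: 409.3 − 0.5(450.3) = 184.1
  N₂: 1540 (inert)
  H₂O: 0 + 1(450.3) = 450.3

184 mol/min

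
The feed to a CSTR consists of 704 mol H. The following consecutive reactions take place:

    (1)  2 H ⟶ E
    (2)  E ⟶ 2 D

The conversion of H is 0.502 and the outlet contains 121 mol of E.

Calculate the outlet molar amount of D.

111 mol

Conversion of H: H consumed = 2ξ₁ = 0.502 × 704 → ξ₁ = 176.7 mol.
E balance: n_E = 0 + 1ξ₁ − 1ξ₂ = 121 → ξ₂ = (1·176.7 − 121)/1 = 55.7 mol.
Outlet amounts (n = n₀ + Σ ν·ξ):
  H: 704 − 2(176.7) = 350.6
  E: 0 + 1(176.7) − 1(55.7) = 121
  D: 0 + 2(55.7) = 111.4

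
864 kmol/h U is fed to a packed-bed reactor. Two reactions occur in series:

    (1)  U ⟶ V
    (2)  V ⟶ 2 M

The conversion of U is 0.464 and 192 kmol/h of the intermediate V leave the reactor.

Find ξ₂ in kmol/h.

Conversion of U: U consumed = 1ξ₁ = 0.464 × 864 → ξ₁ = 400.9 kmol/h.
V balance: n_V = 0 + 1ξ₁ − 1ξ₂ = 192 → ξ₂ = (1·400.9 − 192)/1 = 208.9 kmol/h.
Outlet amounts (n = n₀ + Σ ν·ξ):
  U: 864 − 1(400.9) = 463.1
  V: 0 + 1(400.9) − 1(208.9) = 192
  M: 0 + 2(208.9) = 417.8

ξ₂ = 209 kmol/h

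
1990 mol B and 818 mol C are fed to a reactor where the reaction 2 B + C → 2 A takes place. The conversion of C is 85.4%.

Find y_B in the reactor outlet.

0.281

C reacted = 0.854 × 818 = 698.6 mol; ν_C = −1, so ξ = 698.6/1 = 698.6 mol.
Outlet amounts (n = n₀ + ν ξ):
  B: 1990 − 2(698.6) = 592.9
  C: 818 − 1(698.6) = 119.4
  A: 0 + 2(698.6) = 1397
Total out = 2109 mol; y_B = 592.9 / 2109 = 0.2811.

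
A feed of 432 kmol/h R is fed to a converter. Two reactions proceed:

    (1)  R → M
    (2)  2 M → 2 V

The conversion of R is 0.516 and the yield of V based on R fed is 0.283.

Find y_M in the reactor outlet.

0.233

Conversion of R: R consumed = 1ξ₁ = 0.516 × 432 → ξ₁ = 222.9 kmol/h.
Yield of V: 2ξ₂ / 432 = 0.283 → ξ₂ = 61.13 kmol/h.
Outlet amounts (n = n₀ + Σ ν·ξ):
  R: 432 − 1(222.9) = 209.1
  M: 0 + 1(222.9) − 2(61.13) = 100.7
  V: 0 + 2(61.13) = 122.3
Total out = 432 kmol/h; y_M = 100.7 / 432 = 0.233.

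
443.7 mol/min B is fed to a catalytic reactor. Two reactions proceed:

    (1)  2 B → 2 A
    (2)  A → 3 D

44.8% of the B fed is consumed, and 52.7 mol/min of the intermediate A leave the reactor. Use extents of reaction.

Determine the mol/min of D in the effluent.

Conversion of B: B consumed = 2ξ₁ = 0.448 × 443.7 → ξ₁ = 99.39 mol/min.
A balance: n_A = 0 + 2ξ₁ − 1ξ₂ = 52.7 → ξ₂ = (2·99.39 − 52.7)/1 = 146.1 mol/min.
Outlet amounts (n = n₀ + Σ ν·ξ):
  B: 443.7 − 2(99.39) = 244.9
  A: 0 + 2(99.39) − 1(146.1) = 52.7
  D: 0 + 3(146.1) = 438.2

438 mol/min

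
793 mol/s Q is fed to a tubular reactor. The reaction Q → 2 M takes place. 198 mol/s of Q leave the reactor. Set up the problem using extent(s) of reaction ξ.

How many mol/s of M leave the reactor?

For Q: n = n₀ − 1ξ → 198 = 793 − 1ξ, giving ξ = 595 mol/s.
Outlet amounts (n = n₀ + ν ξ):
  Q: 793 − 1(595) = 198
  M: 0 + 2(595) = 1190

1190 mol/s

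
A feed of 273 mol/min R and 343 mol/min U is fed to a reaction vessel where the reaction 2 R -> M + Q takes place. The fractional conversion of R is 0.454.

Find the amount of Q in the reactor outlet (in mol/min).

R reacted = 0.454 × 273 = 123.9 mol/min; ν_R = −2, so ξ = 123.9/2 = 61.97 mol/min.
Outlet amounts (n = n₀ + ν ξ):
  R: 273 − 2(61.97) = 149.1
  M: 0 + 1(61.97) = 61.97
  Q: 0 + 1(61.97) = 61.97
  U: 343 (inert)

62 mol/min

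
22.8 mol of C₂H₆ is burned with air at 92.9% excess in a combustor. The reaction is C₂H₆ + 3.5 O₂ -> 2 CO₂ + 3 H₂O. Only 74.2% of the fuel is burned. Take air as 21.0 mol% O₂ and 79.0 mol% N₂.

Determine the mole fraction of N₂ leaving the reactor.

Stoichiometric O₂ = 3.5 × 22.8 = 79.8 mol; O₂ fed = 79.8 × 1.929 = 153.9 mol.
N₂ fed = 153.9 × 79/21 = 579.1 mol.
Fuel reacted = 0.742 × 22.8 → ξ = 16.92 mol.
Outlet (n = n₀ + ν ξ):
  C₂H₆: 22.8 − 1(16.92) = 5.882
  O₂: 153.9 − 3.5(16.92) = 94.72
  N₂: 579.1 (inert)
  CO₂: 0 + 2(16.92) = 33.84
  H₂O: 0 + 3(16.92) = 50.75
Total out = 764.3 mol; y_N₂ = 579.1 / 764.3 = 0.7577.

0.758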